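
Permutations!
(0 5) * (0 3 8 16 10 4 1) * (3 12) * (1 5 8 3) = (0 8 16 10 4 5 12 1) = [8, 0, 2, 3, 5, 12, 6, 7, 16, 9, 4, 11, 1, 13, 14, 15, 10]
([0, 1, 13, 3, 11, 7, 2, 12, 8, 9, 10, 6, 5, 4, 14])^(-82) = (14)(2 11 13 6 4)(5 12 7)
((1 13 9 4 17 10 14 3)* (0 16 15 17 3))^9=(0 17)(1 3 4 9 13)(10 16)(14 15)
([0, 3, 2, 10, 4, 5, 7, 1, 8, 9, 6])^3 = [0, 6, 2, 7, 4, 5, 3, 10, 8, 9, 1]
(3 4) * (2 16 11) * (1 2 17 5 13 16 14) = [0, 2, 14, 4, 3, 13, 6, 7, 8, 9, 10, 17, 12, 16, 1, 15, 11, 5] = (1 2 14)(3 4)(5 13 16 11 17)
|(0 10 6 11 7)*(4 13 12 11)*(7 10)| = 6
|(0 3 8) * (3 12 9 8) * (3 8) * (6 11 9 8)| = |(0 12 8)(3 6 11 9)| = 12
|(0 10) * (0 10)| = 1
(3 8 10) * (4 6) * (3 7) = (3 8 10 7)(4 6) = [0, 1, 2, 8, 6, 5, 4, 3, 10, 9, 7]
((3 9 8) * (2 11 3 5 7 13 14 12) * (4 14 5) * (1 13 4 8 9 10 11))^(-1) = ((1 13 5 7 4 14 12 2)(3 10 11))^(-1) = (1 2 12 14 4 7 5 13)(3 11 10)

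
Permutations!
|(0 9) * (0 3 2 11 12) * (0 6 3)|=10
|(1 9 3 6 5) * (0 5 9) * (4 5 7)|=15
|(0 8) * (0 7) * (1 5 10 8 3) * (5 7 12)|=4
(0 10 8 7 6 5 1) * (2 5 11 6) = (0 10 8 7 2 5 1)(6 11) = [10, 0, 5, 3, 4, 1, 11, 2, 7, 9, 8, 6]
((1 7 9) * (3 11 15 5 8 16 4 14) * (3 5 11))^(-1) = (1 9 7)(4 16 8 5 14)(11 15)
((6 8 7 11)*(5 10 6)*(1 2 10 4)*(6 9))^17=(1 11 6 2 5 8 10 4 7 9)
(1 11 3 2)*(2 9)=(1 11 3 9 2)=[0, 11, 1, 9, 4, 5, 6, 7, 8, 2, 10, 3]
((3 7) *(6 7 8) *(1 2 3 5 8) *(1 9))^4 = ((1 2 3 9)(5 8 6 7))^4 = (9)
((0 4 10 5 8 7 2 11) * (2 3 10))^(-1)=((0 4 2 11)(3 10 5 8 7))^(-1)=(0 11 2 4)(3 7 8 5 10)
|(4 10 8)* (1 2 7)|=|(1 2 7)(4 10 8)|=3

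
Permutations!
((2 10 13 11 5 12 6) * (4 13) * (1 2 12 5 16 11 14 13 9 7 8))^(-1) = ((1 2 10 4 9 7 8)(6 12)(11 16)(13 14))^(-1) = (1 8 7 9 4 10 2)(6 12)(11 16)(13 14)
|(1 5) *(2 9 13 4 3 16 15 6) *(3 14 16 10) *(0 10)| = 24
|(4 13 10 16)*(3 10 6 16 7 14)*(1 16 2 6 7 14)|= 30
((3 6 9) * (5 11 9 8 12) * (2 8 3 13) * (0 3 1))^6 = (0 6)(1 3)(2 13 9 11 5 12 8)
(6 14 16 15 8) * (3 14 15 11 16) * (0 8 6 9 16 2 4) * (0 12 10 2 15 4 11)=[8, 1, 11, 14, 12, 5, 4, 7, 9, 16, 2, 15, 10, 13, 3, 6, 0]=(0 8 9 16)(2 11 15 6 4 12 10)(3 14)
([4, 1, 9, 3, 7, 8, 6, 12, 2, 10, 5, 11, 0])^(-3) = (0 4 7 12)(2 10 8 9 5)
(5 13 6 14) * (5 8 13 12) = (5 12)(6 14 8 13) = [0, 1, 2, 3, 4, 12, 14, 7, 13, 9, 10, 11, 5, 6, 8]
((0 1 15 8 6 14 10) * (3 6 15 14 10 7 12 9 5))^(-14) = ((0 1 14 7 12 9 5 3 6 10)(8 15))^(-14) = (15)(0 5 14 6 12)(1 3 7 10 9)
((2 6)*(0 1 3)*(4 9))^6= (9)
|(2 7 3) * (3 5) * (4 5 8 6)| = |(2 7 8 6 4 5 3)| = 7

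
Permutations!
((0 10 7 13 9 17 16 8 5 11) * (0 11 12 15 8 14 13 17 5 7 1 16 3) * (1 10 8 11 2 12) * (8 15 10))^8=((0 15 11 2 12 10 8 7 17 3)(1 16 14 13 9 5))^8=(0 17 8 12 11)(1 14 9)(2 15 3 7 10)(5 16 13)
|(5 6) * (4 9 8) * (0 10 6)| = |(0 10 6 5)(4 9 8)| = 12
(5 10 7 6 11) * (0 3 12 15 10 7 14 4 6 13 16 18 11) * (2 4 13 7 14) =(0 3 12 15 10 2 4 6)(5 14 13 16 18 11) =[3, 1, 4, 12, 6, 14, 0, 7, 8, 9, 2, 5, 15, 16, 13, 10, 18, 17, 11]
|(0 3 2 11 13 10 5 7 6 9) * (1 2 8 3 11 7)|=|(0 11 13 10 5 1 2 7 6 9)(3 8)|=10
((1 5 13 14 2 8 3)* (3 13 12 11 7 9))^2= ((1 5 12 11 7 9 3)(2 8 13 14))^2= (1 12 7 3 5 11 9)(2 13)(8 14)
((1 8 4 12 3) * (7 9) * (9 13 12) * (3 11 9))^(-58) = ((1 8 4 3)(7 13 12 11 9))^(-58) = (1 4)(3 8)(7 12 9 13 11)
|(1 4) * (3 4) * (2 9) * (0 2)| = 3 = |(0 2 9)(1 3 4)|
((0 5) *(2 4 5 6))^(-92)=((0 6 2 4 5))^(-92)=(0 4 6 5 2)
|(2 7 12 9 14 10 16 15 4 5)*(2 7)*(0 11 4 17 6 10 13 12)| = 20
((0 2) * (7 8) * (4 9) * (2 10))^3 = (10)(4 9)(7 8)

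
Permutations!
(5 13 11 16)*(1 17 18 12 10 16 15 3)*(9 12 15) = (1 17 18 15 3)(5 13 11 9 12 10 16) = [0, 17, 2, 1, 4, 13, 6, 7, 8, 12, 16, 9, 10, 11, 14, 3, 5, 18, 15]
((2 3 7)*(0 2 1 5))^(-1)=(0 5 1 7 3 2)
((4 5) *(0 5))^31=((0 5 4))^31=(0 5 4)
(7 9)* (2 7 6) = (2 7 9 6) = [0, 1, 7, 3, 4, 5, 2, 9, 8, 6]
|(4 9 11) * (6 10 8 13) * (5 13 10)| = 6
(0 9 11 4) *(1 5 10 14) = (0 9 11 4)(1 5 10 14) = [9, 5, 2, 3, 0, 10, 6, 7, 8, 11, 14, 4, 12, 13, 1]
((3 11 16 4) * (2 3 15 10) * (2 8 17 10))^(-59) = (2 3 11 16 4 15)(8 17 10)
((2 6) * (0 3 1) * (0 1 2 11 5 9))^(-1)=((0 3 2 6 11 5 9))^(-1)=(0 9 5 11 6 2 3)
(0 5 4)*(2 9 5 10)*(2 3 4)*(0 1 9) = (0 10 3 4 1 9 5 2) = [10, 9, 0, 4, 1, 2, 6, 7, 8, 5, 3]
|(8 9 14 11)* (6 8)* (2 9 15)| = |(2 9 14 11 6 8 15)| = 7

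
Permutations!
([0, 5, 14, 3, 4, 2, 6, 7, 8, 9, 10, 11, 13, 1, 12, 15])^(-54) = (15)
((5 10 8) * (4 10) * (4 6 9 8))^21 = ((4 10)(5 6 9 8))^21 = (4 10)(5 6 9 8)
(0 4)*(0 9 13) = [4, 1, 2, 3, 9, 5, 6, 7, 8, 13, 10, 11, 12, 0] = (0 4 9 13)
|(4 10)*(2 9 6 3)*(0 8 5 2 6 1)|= |(0 8 5 2 9 1)(3 6)(4 10)|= 6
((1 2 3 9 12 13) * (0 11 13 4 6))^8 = ((0 11 13 1 2 3 9 12 4 6))^8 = (0 4 9 2 13)(1 11 6 12 3)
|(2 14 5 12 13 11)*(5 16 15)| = 8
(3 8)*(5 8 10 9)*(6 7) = (3 10 9 5 8)(6 7) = [0, 1, 2, 10, 4, 8, 7, 6, 3, 5, 9]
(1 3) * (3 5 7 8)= (1 5 7 8 3)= [0, 5, 2, 1, 4, 7, 6, 8, 3]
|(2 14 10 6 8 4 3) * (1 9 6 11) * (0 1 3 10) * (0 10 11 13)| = 12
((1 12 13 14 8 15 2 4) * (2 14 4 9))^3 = (15)(1 4 13 12)(2 9)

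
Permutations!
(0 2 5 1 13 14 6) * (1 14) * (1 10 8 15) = [2, 13, 5, 3, 4, 14, 0, 7, 15, 9, 8, 11, 12, 10, 6, 1] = (0 2 5 14 6)(1 13 10 8 15)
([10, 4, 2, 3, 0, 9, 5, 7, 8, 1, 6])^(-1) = [4, 9, 2, 3, 1, 6, 10, 7, 8, 5, 0]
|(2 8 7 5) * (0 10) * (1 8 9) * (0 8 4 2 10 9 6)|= |(0 9 1 4 2 6)(5 10 8 7)|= 12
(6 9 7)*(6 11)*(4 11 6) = (4 11)(6 9 7) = [0, 1, 2, 3, 11, 5, 9, 6, 8, 7, 10, 4]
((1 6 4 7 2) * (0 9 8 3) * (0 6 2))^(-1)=(0 7 4 6 3 8 9)(1 2)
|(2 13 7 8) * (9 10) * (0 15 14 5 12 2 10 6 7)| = |(0 15 14 5 12 2 13)(6 7 8 10 9)| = 35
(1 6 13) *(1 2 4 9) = (1 6 13 2 4 9) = [0, 6, 4, 3, 9, 5, 13, 7, 8, 1, 10, 11, 12, 2]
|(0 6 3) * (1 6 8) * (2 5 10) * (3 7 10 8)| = 14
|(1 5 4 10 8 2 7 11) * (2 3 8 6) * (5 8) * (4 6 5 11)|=12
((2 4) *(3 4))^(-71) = (2 3 4)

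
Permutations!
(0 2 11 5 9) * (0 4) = (0 2 11 5 9 4) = [2, 1, 11, 3, 0, 9, 6, 7, 8, 4, 10, 5]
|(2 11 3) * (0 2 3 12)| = |(0 2 11 12)| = 4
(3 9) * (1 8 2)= (1 8 2)(3 9)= [0, 8, 1, 9, 4, 5, 6, 7, 2, 3]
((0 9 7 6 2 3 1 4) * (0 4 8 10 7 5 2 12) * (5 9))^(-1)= (0 12 6 7 10 8 1 3 2 5)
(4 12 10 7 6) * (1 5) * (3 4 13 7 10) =(1 5)(3 4 12)(6 13 7) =[0, 5, 2, 4, 12, 1, 13, 6, 8, 9, 10, 11, 3, 7]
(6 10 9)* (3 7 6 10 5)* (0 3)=(0 3 7 6 5)(9 10)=[3, 1, 2, 7, 4, 0, 5, 6, 8, 10, 9]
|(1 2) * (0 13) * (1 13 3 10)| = 6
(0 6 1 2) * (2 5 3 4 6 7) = (0 7 2)(1 5 3 4 6) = [7, 5, 0, 4, 6, 3, 1, 2]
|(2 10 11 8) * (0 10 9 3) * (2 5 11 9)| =|(0 10 9 3)(5 11 8)| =12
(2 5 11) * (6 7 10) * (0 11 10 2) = (0 11)(2 5 10 6 7) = [11, 1, 5, 3, 4, 10, 7, 2, 8, 9, 6, 0]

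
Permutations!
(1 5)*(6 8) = [0, 5, 2, 3, 4, 1, 8, 7, 6] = (1 5)(6 8)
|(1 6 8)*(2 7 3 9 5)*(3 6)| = 8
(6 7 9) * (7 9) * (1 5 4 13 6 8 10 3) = [0, 5, 2, 1, 13, 4, 9, 7, 10, 8, 3, 11, 12, 6] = (1 5 4 13 6 9 8 10 3)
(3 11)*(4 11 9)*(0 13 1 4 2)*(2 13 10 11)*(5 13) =(0 10 11 3 9 5 13 1 4 2) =[10, 4, 0, 9, 2, 13, 6, 7, 8, 5, 11, 3, 12, 1]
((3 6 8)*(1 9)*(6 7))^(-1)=((1 9)(3 7 6 8))^(-1)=(1 9)(3 8 6 7)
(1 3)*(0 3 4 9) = (0 3 1 4 9) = [3, 4, 2, 1, 9, 5, 6, 7, 8, 0]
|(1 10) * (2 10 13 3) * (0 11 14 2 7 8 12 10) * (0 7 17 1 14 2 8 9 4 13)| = |(0 11 2 7 9 4 13 3 17 1)(8 12 10 14)| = 20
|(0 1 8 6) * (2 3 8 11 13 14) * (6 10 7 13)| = 28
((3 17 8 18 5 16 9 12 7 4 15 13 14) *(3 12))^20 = (3 9 16 5 18 8 17)(4 13 12)(7 15 14) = ((3 17 8 18 5 16 9)(4 15 13 14 12 7))^20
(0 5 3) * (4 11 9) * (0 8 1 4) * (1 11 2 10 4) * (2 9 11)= [5, 1, 10, 8, 9, 3, 6, 7, 2, 0, 4, 11]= (11)(0 5 3 8 2 10 4 9)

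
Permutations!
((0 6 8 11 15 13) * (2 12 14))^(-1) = (0 13 15 11 8 6)(2 14 12)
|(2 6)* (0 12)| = |(0 12)(2 6)| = 2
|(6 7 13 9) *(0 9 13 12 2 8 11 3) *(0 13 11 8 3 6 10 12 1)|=|(0 9 10 12 2 3 13 11 6 7 1)|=11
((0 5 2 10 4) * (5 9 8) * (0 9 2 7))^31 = (0 7 5 8 9 4 10 2)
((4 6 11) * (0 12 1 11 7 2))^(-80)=(12)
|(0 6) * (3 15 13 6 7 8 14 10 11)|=10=|(0 7 8 14 10 11 3 15 13 6)|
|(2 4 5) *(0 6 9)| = 3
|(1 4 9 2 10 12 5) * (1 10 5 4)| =6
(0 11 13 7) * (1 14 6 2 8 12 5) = [11, 14, 8, 3, 4, 1, 2, 0, 12, 9, 10, 13, 5, 7, 6] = (0 11 13 7)(1 14 6 2 8 12 5)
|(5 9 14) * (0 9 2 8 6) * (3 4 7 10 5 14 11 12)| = |(14)(0 9 11 12 3 4 7 10 5 2 8 6)| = 12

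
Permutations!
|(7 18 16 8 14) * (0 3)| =10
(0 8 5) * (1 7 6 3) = (0 8 5)(1 7 6 3) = [8, 7, 2, 1, 4, 0, 3, 6, 5]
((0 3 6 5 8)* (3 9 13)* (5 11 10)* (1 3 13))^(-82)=((13)(0 9 1 3 6 11 10 5 8))^(-82)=(13)(0 8 5 10 11 6 3 1 9)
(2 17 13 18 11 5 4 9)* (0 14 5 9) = [14, 1, 17, 3, 0, 4, 6, 7, 8, 2, 10, 9, 12, 18, 5, 15, 16, 13, 11] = (0 14 5 4)(2 17 13 18 11 9)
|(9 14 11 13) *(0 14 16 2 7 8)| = 9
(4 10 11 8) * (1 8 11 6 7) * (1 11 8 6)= (1 6 7 11 8 4 10)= [0, 6, 2, 3, 10, 5, 7, 11, 4, 9, 1, 8]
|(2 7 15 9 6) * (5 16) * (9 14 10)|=14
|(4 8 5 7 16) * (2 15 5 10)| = 8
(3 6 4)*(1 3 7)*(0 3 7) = (0 3 6 4)(1 7) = [3, 7, 2, 6, 0, 5, 4, 1]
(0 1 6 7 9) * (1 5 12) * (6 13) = [5, 13, 2, 3, 4, 12, 7, 9, 8, 0, 10, 11, 1, 6] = (0 5 12 1 13 6 7 9)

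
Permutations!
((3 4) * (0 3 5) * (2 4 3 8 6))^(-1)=(0 5 4 2 6 8)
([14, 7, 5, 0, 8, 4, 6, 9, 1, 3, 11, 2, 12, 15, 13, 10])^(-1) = [3, 8, 11, 9, 5, 2, 6, 1, 4, 7, 15, 10, 12, 14, 0, 13]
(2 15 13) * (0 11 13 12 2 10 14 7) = (0 11 13 10 14 7)(2 15 12) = [11, 1, 15, 3, 4, 5, 6, 0, 8, 9, 14, 13, 2, 10, 7, 12]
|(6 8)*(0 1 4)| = 6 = |(0 1 4)(6 8)|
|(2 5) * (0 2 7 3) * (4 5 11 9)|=8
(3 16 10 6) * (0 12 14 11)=(0 12 14 11)(3 16 10 6)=[12, 1, 2, 16, 4, 5, 3, 7, 8, 9, 6, 0, 14, 13, 11, 15, 10]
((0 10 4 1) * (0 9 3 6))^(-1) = ((0 10 4 1 9 3 6))^(-1) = (0 6 3 9 1 4 10)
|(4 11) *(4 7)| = 3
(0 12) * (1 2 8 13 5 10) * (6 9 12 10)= [10, 2, 8, 3, 4, 6, 9, 7, 13, 12, 1, 11, 0, 5]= (0 10 1 2 8 13 5 6 9 12)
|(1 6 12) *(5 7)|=6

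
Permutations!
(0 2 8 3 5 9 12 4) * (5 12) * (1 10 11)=(0 2 8 3 12 4)(1 10 11)(5 9)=[2, 10, 8, 12, 0, 9, 6, 7, 3, 5, 11, 1, 4]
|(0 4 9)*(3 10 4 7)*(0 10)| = |(0 7 3)(4 9 10)| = 3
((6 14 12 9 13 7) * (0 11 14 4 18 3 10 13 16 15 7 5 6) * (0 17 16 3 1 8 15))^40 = (0 9 5 1 17 14 10 4 15)(3 6 8 16 12 13 18 7 11)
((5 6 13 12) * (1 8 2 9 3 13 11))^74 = ((1 8 2 9 3 13 12 5 6 11))^74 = (1 3 6 2 12)(5 8 13 11 9)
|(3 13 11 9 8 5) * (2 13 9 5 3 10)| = |(2 13 11 5 10)(3 9 8)| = 15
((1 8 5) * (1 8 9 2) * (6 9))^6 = ((1 6 9 2)(5 8))^6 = (1 9)(2 6)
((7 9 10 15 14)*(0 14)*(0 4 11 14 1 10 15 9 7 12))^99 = ((0 1 10 9 15 4 11 14 12))^99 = (15)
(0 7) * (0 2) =(0 7 2) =[7, 1, 0, 3, 4, 5, 6, 2]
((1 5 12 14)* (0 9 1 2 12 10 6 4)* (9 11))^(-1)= (0 4 6 10 5 1 9 11)(2 14 12)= ((0 11 9 1 5 10 6 4)(2 12 14))^(-1)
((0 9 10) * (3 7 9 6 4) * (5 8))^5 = (0 9 3 6 10 7 4)(5 8)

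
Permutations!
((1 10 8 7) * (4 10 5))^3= ((1 5 4 10 8 7))^3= (1 10)(4 7)(5 8)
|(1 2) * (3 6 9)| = 6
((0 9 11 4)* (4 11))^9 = (11)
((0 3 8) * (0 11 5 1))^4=((0 3 8 11 5 1))^4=(0 5 8)(1 11 3)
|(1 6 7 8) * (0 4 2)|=12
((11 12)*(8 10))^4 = (12)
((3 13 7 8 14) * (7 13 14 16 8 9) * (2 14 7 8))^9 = ((2 14 3 7 9 8 16))^9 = (2 3 9 16 14 7 8)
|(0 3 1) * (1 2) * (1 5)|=5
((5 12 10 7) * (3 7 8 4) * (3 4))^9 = ((3 7 5 12 10 8))^9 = (3 12)(5 8)(7 10)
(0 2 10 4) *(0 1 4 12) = (0 2 10 12)(1 4) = [2, 4, 10, 3, 1, 5, 6, 7, 8, 9, 12, 11, 0]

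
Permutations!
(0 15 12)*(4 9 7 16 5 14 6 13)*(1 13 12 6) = (0 15 6 12)(1 13 4 9 7 16 5 14) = [15, 13, 2, 3, 9, 14, 12, 16, 8, 7, 10, 11, 0, 4, 1, 6, 5]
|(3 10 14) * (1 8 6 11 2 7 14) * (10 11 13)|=5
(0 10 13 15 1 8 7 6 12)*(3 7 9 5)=(0 10 13 15 1 8 9 5 3 7 6 12)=[10, 8, 2, 7, 4, 3, 12, 6, 9, 5, 13, 11, 0, 15, 14, 1]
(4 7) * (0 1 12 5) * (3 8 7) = [1, 12, 2, 8, 3, 0, 6, 4, 7, 9, 10, 11, 5] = (0 1 12 5)(3 8 7 4)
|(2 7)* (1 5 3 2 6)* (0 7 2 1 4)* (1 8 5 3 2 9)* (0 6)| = 6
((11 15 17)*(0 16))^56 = ((0 16)(11 15 17))^56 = (11 17 15)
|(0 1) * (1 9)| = |(0 9 1)| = 3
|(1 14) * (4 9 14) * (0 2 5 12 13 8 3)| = |(0 2 5 12 13 8 3)(1 4 9 14)| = 28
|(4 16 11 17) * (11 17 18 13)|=|(4 16 17)(11 18 13)|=3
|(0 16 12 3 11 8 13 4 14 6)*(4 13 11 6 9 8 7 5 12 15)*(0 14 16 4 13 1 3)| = 15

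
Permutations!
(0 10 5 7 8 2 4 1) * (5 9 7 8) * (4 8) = (0 10 9 7 5 4 1)(2 8) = [10, 0, 8, 3, 1, 4, 6, 5, 2, 7, 9]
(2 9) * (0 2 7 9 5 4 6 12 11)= [2, 1, 5, 3, 6, 4, 12, 9, 8, 7, 10, 0, 11]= (0 2 5 4 6 12 11)(7 9)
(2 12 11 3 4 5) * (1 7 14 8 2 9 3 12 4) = [0, 7, 4, 1, 5, 9, 6, 14, 2, 3, 10, 12, 11, 13, 8] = (1 7 14 8 2 4 5 9 3)(11 12)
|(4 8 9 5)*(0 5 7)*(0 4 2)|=12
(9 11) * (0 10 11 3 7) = (0 10 11 9 3 7) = [10, 1, 2, 7, 4, 5, 6, 0, 8, 3, 11, 9]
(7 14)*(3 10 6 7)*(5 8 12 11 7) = [0, 1, 2, 10, 4, 8, 5, 14, 12, 9, 6, 7, 11, 13, 3] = (3 10 6 5 8 12 11 7 14)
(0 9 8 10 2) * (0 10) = (0 9 8)(2 10) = [9, 1, 10, 3, 4, 5, 6, 7, 0, 8, 2]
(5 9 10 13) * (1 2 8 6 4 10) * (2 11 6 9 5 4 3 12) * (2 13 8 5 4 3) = (1 11 6 2 5 4 10 8 9)(3 12 13) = [0, 11, 5, 12, 10, 4, 2, 7, 9, 1, 8, 6, 13, 3]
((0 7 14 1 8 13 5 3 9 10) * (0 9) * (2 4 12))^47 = ((0 7 14 1 8 13 5 3)(2 4 12)(9 10))^47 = (0 3 5 13 8 1 14 7)(2 12 4)(9 10)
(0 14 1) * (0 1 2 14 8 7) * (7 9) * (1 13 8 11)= (0 11 1 13 8 9 7)(2 14)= [11, 13, 14, 3, 4, 5, 6, 0, 9, 7, 10, 1, 12, 8, 2]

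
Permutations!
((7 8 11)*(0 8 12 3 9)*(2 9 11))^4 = ((0 8 2 9)(3 11 7 12))^4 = (12)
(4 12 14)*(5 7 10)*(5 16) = (4 12 14)(5 7 10 16) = [0, 1, 2, 3, 12, 7, 6, 10, 8, 9, 16, 11, 14, 13, 4, 15, 5]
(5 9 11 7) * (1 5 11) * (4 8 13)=(1 5 9)(4 8 13)(7 11)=[0, 5, 2, 3, 8, 9, 6, 11, 13, 1, 10, 7, 12, 4]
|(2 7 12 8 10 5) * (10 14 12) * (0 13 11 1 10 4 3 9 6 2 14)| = |(0 13 11 1 10 5 14 12 8)(2 7 4 3 9 6)| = 18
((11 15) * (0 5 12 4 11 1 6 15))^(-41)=(0 11 4 12 5)(1 6 15)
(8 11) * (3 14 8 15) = (3 14 8 11 15) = [0, 1, 2, 14, 4, 5, 6, 7, 11, 9, 10, 15, 12, 13, 8, 3]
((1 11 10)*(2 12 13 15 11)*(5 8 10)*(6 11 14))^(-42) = ((1 2 12 13 15 14 6 11 5 8 10))^(-42) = (1 12 15 6 5 10 2 13 14 11 8)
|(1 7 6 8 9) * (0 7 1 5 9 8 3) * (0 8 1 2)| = 14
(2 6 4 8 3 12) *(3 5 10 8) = (2 6 4 3 12)(5 10 8) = [0, 1, 6, 12, 3, 10, 4, 7, 5, 9, 8, 11, 2]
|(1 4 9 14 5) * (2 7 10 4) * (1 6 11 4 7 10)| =|(1 2 10 7)(4 9 14 5 6 11)| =12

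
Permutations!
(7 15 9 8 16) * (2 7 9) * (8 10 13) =(2 7 15)(8 16 9 10 13) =[0, 1, 7, 3, 4, 5, 6, 15, 16, 10, 13, 11, 12, 8, 14, 2, 9]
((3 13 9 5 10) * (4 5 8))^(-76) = (3 13 9 8 4 5 10)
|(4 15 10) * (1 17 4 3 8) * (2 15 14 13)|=|(1 17 4 14 13 2 15 10 3 8)|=10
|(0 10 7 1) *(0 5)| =5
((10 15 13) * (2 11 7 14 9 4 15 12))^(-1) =(2 12 10 13 15 4 9 14 7 11) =((2 11 7 14 9 4 15 13 10 12))^(-1)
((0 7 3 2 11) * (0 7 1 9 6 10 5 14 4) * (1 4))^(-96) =(14)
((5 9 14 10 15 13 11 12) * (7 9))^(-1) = (5 12 11 13 15 10 14 9 7)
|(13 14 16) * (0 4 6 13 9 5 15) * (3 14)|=10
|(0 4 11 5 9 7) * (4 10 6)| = |(0 10 6 4 11 5 9 7)| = 8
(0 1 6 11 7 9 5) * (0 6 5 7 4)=[1, 5, 2, 3, 0, 6, 11, 9, 8, 7, 10, 4]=(0 1 5 6 11 4)(7 9)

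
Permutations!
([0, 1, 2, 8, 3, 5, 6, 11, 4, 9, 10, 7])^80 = [0, 1, 2, 4, 8, 5, 6, 7, 3, 9, 10, 11]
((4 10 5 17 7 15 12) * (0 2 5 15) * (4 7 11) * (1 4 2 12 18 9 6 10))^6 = ((0 12 7)(1 4)(2 5 17 11)(6 10 15 18 9))^6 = (2 17)(5 11)(6 10 15 18 9)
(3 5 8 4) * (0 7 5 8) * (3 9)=(0 7 5)(3 8 4 9)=[7, 1, 2, 8, 9, 0, 6, 5, 4, 3]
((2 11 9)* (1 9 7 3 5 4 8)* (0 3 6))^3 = (0 4 9 7 3 8 2 6 5 1 11) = ((0 3 5 4 8 1 9 2 11 7 6))^3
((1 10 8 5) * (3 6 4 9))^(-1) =((1 10 8 5)(3 6 4 9))^(-1) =(1 5 8 10)(3 9 4 6)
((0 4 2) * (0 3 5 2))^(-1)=((0 4)(2 3 5))^(-1)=(0 4)(2 5 3)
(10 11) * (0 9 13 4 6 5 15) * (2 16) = (0 9 13 4 6 5 15)(2 16)(10 11) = [9, 1, 16, 3, 6, 15, 5, 7, 8, 13, 11, 10, 12, 4, 14, 0, 2]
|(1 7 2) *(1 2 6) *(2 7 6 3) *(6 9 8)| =|(1 9 8 6)(2 7 3)| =12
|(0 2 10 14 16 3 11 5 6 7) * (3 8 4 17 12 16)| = 45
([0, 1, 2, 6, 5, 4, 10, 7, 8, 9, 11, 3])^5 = [0, 1, 2, 6, 5, 4, 10, 7, 8, 9, 11, 3]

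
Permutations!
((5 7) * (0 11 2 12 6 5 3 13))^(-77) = (0 6 13 12 3 2 7 11 5)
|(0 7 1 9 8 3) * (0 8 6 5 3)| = |(0 7 1 9 6 5 3 8)| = 8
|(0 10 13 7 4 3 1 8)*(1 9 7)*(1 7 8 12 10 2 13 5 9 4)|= |(0 2 13 7 1 12 10 5 9 8)(3 4)|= 10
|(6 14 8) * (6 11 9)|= 5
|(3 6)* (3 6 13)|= 2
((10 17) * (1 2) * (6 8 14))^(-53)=(1 2)(6 8 14)(10 17)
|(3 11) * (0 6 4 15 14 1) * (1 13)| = 14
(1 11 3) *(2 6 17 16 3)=(1 11 2 6 17 16 3)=[0, 11, 6, 1, 4, 5, 17, 7, 8, 9, 10, 2, 12, 13, 14, 15, 3, 16]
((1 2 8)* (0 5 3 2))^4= ((0 5 3 2 8 1))^4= (0 8 3)(1 2 5)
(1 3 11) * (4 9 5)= (1 3 11)(4 9 5)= [0, 3, 2, 11, 9, 4, 6, 7, 8, 5, 10, 1]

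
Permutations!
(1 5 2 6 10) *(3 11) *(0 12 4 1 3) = (0 12 4 1 5 2 6 10 3 11) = [12, 5, 6, 11, 1, 2, 10, 7, 8, 9, 3, 0, 4]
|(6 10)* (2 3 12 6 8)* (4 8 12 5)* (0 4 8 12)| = |(0 4 12 6 10)(2 3 5 8)| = 20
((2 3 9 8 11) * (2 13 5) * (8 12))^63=(2 5 13 11 8 12 9 3)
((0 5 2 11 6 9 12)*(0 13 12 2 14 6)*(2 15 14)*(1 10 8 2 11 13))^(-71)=(0 5 11)(1 10 8 2 13 12)(6 9 15 14)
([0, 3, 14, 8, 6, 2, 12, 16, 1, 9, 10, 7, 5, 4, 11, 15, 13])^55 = [0, 3, 13, 8, 14, 16, 11, 12, 1, 9, 10, 6, 7, 2, 4, 15, 5]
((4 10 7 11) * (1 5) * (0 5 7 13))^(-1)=(0 13 10 4 11 7 1 5)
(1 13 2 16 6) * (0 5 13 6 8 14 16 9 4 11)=[5, 6, 9, 3, 11, 13, 1, 7, 14, 4, 10, 0, 12, 2, 16, 15, 8]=(0 5 13 2 9 4 11)(1 6)(8 14 16)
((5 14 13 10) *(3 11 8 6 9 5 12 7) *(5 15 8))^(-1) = (3 7 12 10 13 14 5 11)(6 8 15 9)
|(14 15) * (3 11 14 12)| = |(3 11 14 15 12)| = 5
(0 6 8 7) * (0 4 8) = (0 6)(4 8 7) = [6, 1, 2, 3, 8, 5, 0, 4, 7]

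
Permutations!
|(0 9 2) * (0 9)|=2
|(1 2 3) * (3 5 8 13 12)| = 7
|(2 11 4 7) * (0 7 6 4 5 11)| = 6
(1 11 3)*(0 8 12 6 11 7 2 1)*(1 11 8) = [1, 7, 11, 0, 4, 5, 8, 2, 12, 9, 10, 3, 6] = (0 1 7 2 11 3)(6 8 12)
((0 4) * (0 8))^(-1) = ((0 4 8))^(-1) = (0 8 4)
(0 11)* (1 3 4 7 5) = (0 11)(1 3 4 7 5) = [11, 3, 2, 4, 7, 1, 6, 5, 8, 9, 10, 0]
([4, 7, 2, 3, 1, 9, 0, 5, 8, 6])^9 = (0 1 5 6 4 7 9)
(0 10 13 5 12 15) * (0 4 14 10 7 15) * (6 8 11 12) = (0 7 15 4 14 10 13 5 6 8 11 12) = [7, 1, 2, 3, 14, 6, 8, 15, 11, 9, 13, 12, 0, 5, 10, 4]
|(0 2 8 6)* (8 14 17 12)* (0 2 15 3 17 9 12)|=12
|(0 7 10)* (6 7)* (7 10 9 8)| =3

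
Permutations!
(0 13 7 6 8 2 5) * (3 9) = (0 13 7 6 8 2 5)(3 9) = [13, 1, 5, 9, 4, 0, 8, 6, 2, 3, 10, 11, 12, 7]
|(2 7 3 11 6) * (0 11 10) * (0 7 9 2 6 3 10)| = 6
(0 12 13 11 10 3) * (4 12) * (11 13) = [4, 1, 2, 0, 12, 5, 6, 7, 8, 9, 3, 10, 11, 13] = (13)(0 4 12 11 10 3)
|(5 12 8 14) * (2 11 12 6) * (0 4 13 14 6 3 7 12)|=12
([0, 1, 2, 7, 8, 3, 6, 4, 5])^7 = (3 4 5 7 8)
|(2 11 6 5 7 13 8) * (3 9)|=|(2 11 6 5 7 13 8)(3 9)|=14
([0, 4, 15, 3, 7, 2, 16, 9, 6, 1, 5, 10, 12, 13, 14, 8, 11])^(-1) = [0, 9, 5, 3, 1, 10, 8, 4, 15, 7, 11, 16, 12, 13, 14, 2, 6]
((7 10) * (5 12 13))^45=((5 12 13)(7 10))^45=(13)(7 10)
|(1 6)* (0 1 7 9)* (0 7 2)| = 4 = |(0 1 6 2)(7 9)|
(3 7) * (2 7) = (2 7 3) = [0, 1, 7, 2, 4, 5, 6, 3]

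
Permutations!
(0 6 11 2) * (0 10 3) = (0 6 11 2 10 3) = [6, 1, 10, 0, 4, 5, 11, 7, 8, 9, 3, 2]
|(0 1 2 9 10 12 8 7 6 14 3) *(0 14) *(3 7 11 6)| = 9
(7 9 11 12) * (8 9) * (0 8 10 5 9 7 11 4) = (0 8 7 10 5 9 4)(11 12) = [8, 1, 2, 3, 0, 9, 6, 10, 7, 4, 5, 12, 11]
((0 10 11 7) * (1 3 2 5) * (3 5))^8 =((0 10 11 7)(1 5)(2 3))^8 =(11)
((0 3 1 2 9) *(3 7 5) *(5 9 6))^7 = ((0 7 9)(1 2 6 5 3))^7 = (0 7 9)(1 6 3 2 5)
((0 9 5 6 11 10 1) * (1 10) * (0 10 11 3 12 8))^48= (0 8 12 3 6 5 9)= ((0 9 5 6 3 12 8)(1 10 11))^48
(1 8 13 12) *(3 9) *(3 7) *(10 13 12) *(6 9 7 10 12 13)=(1 8 13 12)(3 7)(6 9 10)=[0, 8, 2, 7, 4, 5, 9, 3, 13, 10, 6, 11, 1, 12]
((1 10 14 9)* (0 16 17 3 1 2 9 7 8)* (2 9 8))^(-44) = ((0 16 17 3 1 10 14 7 2 8))^(-44) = (0 14 17 2 1)(3 8 10 16 7)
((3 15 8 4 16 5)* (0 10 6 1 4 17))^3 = ((0 10 6 1 4 16 5 3 15 8 17))^3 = (0 1 5 8 10 4 3 17 6 16 15)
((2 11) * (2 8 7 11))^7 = (7 11 8)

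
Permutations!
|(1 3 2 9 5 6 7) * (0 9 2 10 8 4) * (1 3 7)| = 10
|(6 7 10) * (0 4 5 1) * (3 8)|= 12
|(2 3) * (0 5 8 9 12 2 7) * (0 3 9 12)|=|(0 5 8 12 2 9)(3 7)|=6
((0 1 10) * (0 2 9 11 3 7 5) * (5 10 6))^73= ((0 1 6 5)(2 9 11 3 7 10))^73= (0 1 6 5)(2 9 11 3 7 10)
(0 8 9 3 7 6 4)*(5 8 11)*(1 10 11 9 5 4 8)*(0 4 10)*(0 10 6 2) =(0 9 3 7 2)(1 10 11 6 8 5) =[9, 10, 0, 7, 4, 1, 8, 2, 5, 3, 11, 6]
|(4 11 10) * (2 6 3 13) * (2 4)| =|(2 6 3 13 4 11 10)| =7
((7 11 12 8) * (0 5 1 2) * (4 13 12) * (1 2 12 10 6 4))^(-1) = (0 2 5)(1 11 7 8 12)(4 6 10 13)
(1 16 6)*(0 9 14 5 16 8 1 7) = [9, 8, 2, 3, 4, 16, 7, 0, 1, 14, 10, 11, 12, 13, 5, 15, 6] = (0 9 14 5 16 6 7)(1 8)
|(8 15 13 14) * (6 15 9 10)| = |(6 15 13 14 8 9 10)| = 7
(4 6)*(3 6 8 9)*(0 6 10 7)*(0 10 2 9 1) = [6, 0, 9, 2, 8, 5, 4, 10, 1, 3, 7] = (0 6 4 8 1)(2 9 3)(7 10)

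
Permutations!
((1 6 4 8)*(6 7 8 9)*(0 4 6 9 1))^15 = ((9)(0 4 1 7 8))^15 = (9)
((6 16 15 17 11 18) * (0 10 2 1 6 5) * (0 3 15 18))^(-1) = ((0 10 2 1 6 16 18 5 3 15 17 11))^(-1) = (0 11 17 15 3 5 18 16 6 1 2 10)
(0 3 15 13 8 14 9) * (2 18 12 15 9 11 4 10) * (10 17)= (0 3 9)(2 18 12 15 13 8 14 11 4 17 10)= [3, 1, 18, 9, 17, 5, 6, 7, 14, 0, 2, 4, 15, 8, 11, 13, 16, 10, 12]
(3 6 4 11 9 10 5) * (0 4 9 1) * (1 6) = (0 4 11 6 9 10 5 3 1) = [4, 0, 2, 1, 11, 3, 9, 7, 8, 10, 5, 6]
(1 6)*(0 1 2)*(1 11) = (0 11 1 6 2) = [11, 6, 0, 3, 4, 5, 2, 7, 8, 9, 10, 1]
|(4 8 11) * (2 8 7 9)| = 6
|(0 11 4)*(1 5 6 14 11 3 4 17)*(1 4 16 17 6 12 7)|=60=|(0 3 16 17 4)(1 5 12 7)(6 14 11)|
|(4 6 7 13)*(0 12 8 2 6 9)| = 9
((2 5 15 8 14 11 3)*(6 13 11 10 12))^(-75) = (2 15 14 12 13 3 5 8 10 6 11) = ((2 5 15 8 14 10 12 6 13 11 3))^(-75)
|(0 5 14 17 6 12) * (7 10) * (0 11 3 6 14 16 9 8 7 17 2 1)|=|(0 5 16 9 8 7 10 17 14 2 1)(3 6 12 11)|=44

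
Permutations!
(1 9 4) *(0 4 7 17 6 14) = (0 4 1 9 7 17 6 14) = [4, 9, 2, 3, 1, 5, 14, 17, 8, 7, 10, 11, 12, 13, 0, 15, 16, 6]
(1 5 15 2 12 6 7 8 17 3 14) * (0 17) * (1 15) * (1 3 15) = (0 17 15 2 12 6 7 8)(1 5 3 14) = [17, 5, 12, 14, 4, 3, 7, 8, 0, 9, 10, 11, 6, 13, 1, 2, 16, 15]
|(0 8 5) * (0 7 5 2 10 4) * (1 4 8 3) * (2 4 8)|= 10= |(0 3 1 8 4)(2 10)(5 7)|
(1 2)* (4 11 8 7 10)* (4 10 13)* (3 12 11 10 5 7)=(1 2)(3 12 11 8)(4 10 5 7 13)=[0, 2, 1, 12, 10, 7, 6, 13, 3, 9, 5, 8, 11, 4]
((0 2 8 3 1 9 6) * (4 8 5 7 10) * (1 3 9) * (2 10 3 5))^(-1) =(0 6 9 8 4 10)(3 7 5)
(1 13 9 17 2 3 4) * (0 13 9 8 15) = (0 13 8 15)(1 9 17 2 3 4) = [13, 9, 3, 4, 1, 5, 6, 7, 15, 17, 10, 11, 12, 8, 14, 0, 16, 2]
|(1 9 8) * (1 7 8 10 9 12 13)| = |(1 12 13)(7 8)(9 10)| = 6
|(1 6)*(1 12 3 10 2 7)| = |(1 6 12 3 10 2 7)| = 7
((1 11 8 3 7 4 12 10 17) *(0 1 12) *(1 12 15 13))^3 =((0 12 10 17 15 13 1 11 8 3 7 4))^3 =(0 17 1 3)(4 10 13 8)(7 12 15 11)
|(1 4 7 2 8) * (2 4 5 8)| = 6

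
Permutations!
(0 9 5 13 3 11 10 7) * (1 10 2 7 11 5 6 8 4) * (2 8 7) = (0 9 6 7)(1 10 11 8 4)(3 5 13) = [9, 10, 2, 5, 1, 13, 7, 0, 4, 6, 11, 8, 12, 3]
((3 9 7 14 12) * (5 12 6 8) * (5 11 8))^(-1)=((3 9 7 14 6 5 12)(8 11))^(-1)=(3 12 5 6 14 7 9)(8 11)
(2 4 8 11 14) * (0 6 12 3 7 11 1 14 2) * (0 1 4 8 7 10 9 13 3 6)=(1 14)(2 8 4 7 11)(3 10 9 13)(6 12)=[0, 14, 8, 10, 7, 5, 12, 11, 4, 13, 9, 2, 6, 3, 1]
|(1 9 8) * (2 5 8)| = |(1 9 2 5 8)| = 5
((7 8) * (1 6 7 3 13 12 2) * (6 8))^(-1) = (1 2 12 13 3 8)(6 7)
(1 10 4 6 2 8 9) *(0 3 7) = [3, 10, 8, 7, 6, 5, 2, 0, 9, 1, 4] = (0 3 7)(1 10 4 6 2 8 9)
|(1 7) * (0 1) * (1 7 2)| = 2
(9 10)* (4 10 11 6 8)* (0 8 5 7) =(0 8 4 10 9 11 6 5 7) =[8, 1, 2, 3, 10, 7, 5, 0, 4, 11, 9, 6]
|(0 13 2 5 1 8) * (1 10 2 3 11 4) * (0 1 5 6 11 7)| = |(0 13 3 7)(1 8)(2 6 11 4 5 10)| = 12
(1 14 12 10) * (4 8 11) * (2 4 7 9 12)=(1 14 2 4 8 11 7 9 12 10)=[0, 14, 4, 3, 8, 5, 6, 9, 11, 12, 1, 7, 10, 13, 2]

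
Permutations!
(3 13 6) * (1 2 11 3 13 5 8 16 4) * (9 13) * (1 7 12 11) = [0, 2, 1, 5, 7, 8, 9, 12, 16, 13, 10, 3, 11, 6, 14, 15, 4] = (1 2)(3 5 8 16 4 7 12 11)(6 9 13)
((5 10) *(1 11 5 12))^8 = ((1 11 5 10 12))^8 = (1 10 11 12 5)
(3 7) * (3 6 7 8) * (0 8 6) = (0 8 3 6 7) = [8, 1, 2, 6, 4, 5, 7, 0, 3]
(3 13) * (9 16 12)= [0, 1, 2, 13, 4, 5, 6, 7, 8, 16, 10, 11, 9, 3, 14, 15, 12]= (3 13)(9 16 12)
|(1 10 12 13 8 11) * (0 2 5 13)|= 9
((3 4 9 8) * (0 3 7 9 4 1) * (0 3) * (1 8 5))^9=(1 7)(3 9)(5 8)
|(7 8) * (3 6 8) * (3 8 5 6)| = 2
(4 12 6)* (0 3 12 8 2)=[3, 1, 0, 12, 8, 5, 4, 7, 2, 9, 10, 11, 6]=(0 3 12 6 4 8 2)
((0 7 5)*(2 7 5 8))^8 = ((0 5)(2 7 8))^8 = (2 8 7)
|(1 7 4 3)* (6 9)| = |(1 7 4 3)(6 9)| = 4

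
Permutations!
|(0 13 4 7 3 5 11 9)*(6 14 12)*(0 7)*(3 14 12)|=|(0 13 4)(3 5 11 9 7 14)(6 12)|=6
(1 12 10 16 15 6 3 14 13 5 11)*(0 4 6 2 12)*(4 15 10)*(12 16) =(0 15 2 16 10 12 4 6 3 14 13 5 11 1) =[15, 0, 16, 14, 6, 11, 3, 7, 8, 9, 12, 1, 4, 5, 13, 2, 10]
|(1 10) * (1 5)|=3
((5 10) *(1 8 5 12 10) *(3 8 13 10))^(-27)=((1 13 10 12 3 8 5))^(-27)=(1 13 10 12 3 8 5)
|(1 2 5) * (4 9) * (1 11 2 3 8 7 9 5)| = |(1 3 8 7 9 4 5 11 2)| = 9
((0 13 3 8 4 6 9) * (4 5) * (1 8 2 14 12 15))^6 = ((0 13 3 2 14 12 15 1 8 5 4 6 9))^6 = (0 15 9 12 6 14 4 2 5 3 8 13 1)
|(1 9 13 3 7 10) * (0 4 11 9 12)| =|(0 4 11 9 13 3 7 10 1 12)| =10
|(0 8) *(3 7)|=|(0 8)(3 7)|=2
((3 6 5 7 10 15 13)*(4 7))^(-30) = ((3 6 5 4 7 10 15 13))^(-30) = (3 5 7 15)(4 10 13 6)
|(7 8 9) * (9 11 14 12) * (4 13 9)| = |(4 13 9 7 8 11 14 12)| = 8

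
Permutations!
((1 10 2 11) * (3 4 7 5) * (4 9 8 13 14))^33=((1 10 2 11)(3 9 8 13 14 4 7 5))^33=(1 10 2 11)(3 9 8 13 14 4 7 5)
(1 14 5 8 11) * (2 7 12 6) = [0, 14, 7, 3, 4, 8, 2, 12, 11, 9, 10, 1, 6, 13, 5] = (1 14 5 8 11)(2 7 12 6)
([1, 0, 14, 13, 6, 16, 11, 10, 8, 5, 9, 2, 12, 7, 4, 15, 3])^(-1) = (0 1)(2 11 6 4 14)(3 16 5 9 10 7 13)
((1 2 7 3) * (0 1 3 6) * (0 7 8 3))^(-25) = (8)(6 7) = ((0 1 2 8 3)(6 7))^(-25)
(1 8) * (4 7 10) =(1 8)(4 7 10) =[0, 8, 2, 3, 7, 5, 6, 10, 1, 9, 4]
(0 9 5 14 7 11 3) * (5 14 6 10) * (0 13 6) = (0 9 14 7 11 3 13 6 10 5) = [9, 1, 2, 13, 4, 0, 10, 11, 8, 14, 5, 3, 12, 6, 7]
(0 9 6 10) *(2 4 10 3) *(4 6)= [9, 1, 6, 2, 10, 5, 3, 7, 8, 4, 0]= (0 9 4 10)(2 6 3)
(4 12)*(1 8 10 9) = (1 8 10 9)(4 12) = [0, 8, 2, 3, 12, 5, 6, 7, 10, 1, 9, 11, 4]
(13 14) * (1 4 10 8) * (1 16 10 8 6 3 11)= (1 4 8 16 10 6 3 11)(13 14)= [0, 4, 2, 11, 8, 5, 3, 7, 16, 9, 6, 1, 12, 14, 13, 15, 10]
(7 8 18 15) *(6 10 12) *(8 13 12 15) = (6 10 15 7 13 12)(8 18) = [0, 1, 2, 3, 4, 5, 10, 13, 18, 9, 15, 11, 6, 12, 14, 7, 16, 17, 8]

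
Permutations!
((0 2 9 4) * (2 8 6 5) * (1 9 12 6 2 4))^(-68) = (0 2 6 4 8 12 5)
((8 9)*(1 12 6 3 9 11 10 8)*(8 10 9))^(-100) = (1 11 3 12 9 8 6)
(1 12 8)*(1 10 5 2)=(1 12 8 10 5 2)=[0, 12, 1, 3, 4, 2, 6, 7, 10, 9, 5, 11, 8]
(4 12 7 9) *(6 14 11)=(4 12 7 9)(6 14 11)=[0, 1, 2, 3, 12, 5, 14, 9, 8, 4, 10, 6, 7, 13, 11]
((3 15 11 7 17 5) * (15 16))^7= ((3 16 15 11 7 17 5))^7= (17)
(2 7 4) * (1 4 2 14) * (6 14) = (1 4 6 14)(2 7) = [0, 4, 7, 3, 6, 5, 14, 2, 8, 9, 10, 11, 12, 13, 1]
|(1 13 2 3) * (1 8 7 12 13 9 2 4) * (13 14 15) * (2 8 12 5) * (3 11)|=|(1 9 8 7 5 2 11 3 12 14 15 13 4)|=13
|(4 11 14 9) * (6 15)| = 4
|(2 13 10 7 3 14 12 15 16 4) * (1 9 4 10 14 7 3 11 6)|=14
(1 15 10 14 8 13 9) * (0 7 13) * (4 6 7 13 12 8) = (0 13 9 1 15 10 14 4 6 7 12 8) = [13, 15, 2, 3, 6, 5, 7, 12, 0, 1, 14, 11, 8, 9, 4, 10]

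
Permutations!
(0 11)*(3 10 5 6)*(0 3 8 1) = (0 11 3 10 5 6 8 1) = [11, 0, 2, 10, 4, 6, 8, 7, 1, 9, 5, 3]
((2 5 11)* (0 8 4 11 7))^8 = (0 8 4 11 2 5 7)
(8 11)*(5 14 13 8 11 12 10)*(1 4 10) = (1 4 10 5 14 13 8 12) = [0, 4, 2, 3, 10, 14, 6, 7, 12, 9, 5, 11, 1, 8, 13]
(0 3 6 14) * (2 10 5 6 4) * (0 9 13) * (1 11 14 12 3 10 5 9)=(0 10 9 13)(1 11 14)(2 5 6 12 3 4)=[10, 11, 5, 4, 2, 6, 12, 7, 8, 13, 9, 14, 3, 0, 1]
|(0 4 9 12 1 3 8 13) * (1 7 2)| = |(0 4 9 12 7 2 1 3 8 13)| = 10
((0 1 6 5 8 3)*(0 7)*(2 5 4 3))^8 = ((0 1 6 4 3 7)(2 5 8))^8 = (0 6 3)(1 4 7)(2 8 5)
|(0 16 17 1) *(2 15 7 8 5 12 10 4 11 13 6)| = |(0 16 17 1)(2 15 7 8 5 12 10 4 11 13 6)| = 44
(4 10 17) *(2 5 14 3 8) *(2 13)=[0, 1, 5, 8, 10, 14, 6, 7, 13, 9, 17, 11, 12, 2, 3, 15, 16, 4]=(2 5 14 3 8 13)(4 10 17)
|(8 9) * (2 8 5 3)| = 5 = |(2 8 9 5 3)|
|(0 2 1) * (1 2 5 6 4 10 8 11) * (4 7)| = 9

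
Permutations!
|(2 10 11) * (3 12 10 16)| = 6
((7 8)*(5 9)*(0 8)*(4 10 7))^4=((0 8 4 10 7)(5 9))^4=(0 7 10 4 8)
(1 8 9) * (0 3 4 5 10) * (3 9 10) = [9, 8, 2, 4, 5, 3, 6, 7, 10, 1, 0] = (0 9 1 8 10)(3 4 5)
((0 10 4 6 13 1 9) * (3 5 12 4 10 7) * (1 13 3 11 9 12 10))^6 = (13)(0 11)(1 10 5 3 6 4 12)(7 9)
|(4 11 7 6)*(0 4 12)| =|(0 4 11 7 6 12)| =6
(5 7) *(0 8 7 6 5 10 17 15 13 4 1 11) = (0 8 7 10 17 15 13 4 1 11)(5 6) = [8, 11, 2, 3, 1, 6, 5, 10, 7, 9, 17, 0, 12, 4, 14, 13, 16, 15]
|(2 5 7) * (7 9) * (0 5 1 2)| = 4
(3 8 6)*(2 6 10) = (2 6 3 8 10) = [0, 1, 6, 8, 4, 5, 3, 7, 10, 9, 2]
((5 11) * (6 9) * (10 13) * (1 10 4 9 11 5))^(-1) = ((1 10 13 4 9 6 11))^(-1) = (1 11 6 9 4 13 10)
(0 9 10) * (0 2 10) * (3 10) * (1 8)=[9, 8, 3, 10, 4, 5, 6, 7, 1, 0, 2]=(0 9)(1 8)(2 3 10)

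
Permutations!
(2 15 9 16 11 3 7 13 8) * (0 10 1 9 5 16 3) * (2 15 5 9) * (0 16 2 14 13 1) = (0 10)(1 14 13 8 15 9 3 7)(2 5)(11 16) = [10, 14, 5, 7, 4, 2, 6, 1, 15, 3, 0, 16, 12, 8, 13, 9, 11]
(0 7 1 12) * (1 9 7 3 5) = [3, 12, 2, 5, 4, 1, 6, 9, 8, 7, 10, 11, 0] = (0 3 5 1 12)(7 9)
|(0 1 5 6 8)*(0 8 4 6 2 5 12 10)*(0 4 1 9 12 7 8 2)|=|(0 9 12 10 4 6 1 7 8 2 5)|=11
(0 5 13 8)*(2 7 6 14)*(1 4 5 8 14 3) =(0 8)(1 4 5 13 14 2 7 6 3) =[8, 4, 7, 1, 5, 13, 3, 6, 0, 9, 10, 11, 12, 14, 2]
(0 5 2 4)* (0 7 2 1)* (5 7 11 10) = (0 7 2 4 11 10 5 1) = [7, 0, 4, 3, 11, 1, 6, 2, 8, 9, 5, 10]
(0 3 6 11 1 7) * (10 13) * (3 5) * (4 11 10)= [5, 7, 2, 6, 11, 3, 10, 0, 8, 9, 13, 1, 12, 4]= (0 5 3 6 10 13 4 11 1 7)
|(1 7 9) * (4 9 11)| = |(1 7 11 4 9)| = 5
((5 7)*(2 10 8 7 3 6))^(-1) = (2 6 3 5 7 8 10)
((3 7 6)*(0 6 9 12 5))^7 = ((0 6 3 7 9 12 5))^7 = (12)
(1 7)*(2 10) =(1 7)(2 10) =[0, 7, 10, 3, 4, 5, 6, 1, 8, 9, 2]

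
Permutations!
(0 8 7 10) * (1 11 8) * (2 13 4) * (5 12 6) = [1, 11, 13, 3, 2, 12, 5, 10, 7, 9, 0, 8, 6, 4] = (0 1 11 8 7 10)(2 13 4)(5 12 6)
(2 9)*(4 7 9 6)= (2 6 4 7 9)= [0, 1, 6, 3, 7, 5, 4, 9, 8, 2]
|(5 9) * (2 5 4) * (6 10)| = |(2 5 9 4)(6 10)| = 4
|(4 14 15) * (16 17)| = 6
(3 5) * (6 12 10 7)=(3 5)(6 12 10 7)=[0, 1, 2, 5, 4, 3, 12, 6, 8, 9, 7, 11, 10]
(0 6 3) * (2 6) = (0 2 6 3) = [2, 1, 6, 0, 4, 5, 3]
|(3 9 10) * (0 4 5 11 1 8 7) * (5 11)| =6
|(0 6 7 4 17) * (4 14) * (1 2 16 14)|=|(0 6 7 1 2 16 14 4 17)|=9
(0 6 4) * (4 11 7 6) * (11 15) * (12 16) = (0 4)(6 15 11 7)(12 16) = [4, 1, 2, 3, 0, 5, 15, 6, 8, 9, 10, 7, 16, 13, 14, 11, 12]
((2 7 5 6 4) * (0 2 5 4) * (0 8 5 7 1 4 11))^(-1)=((0 2 1 4 7 11)(5 6 8))^(-1)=(0 11 7 4 1 2)(5 8 6)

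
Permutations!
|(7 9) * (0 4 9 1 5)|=6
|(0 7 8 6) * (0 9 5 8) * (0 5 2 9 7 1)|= 4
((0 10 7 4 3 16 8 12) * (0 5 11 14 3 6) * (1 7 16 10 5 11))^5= (0 6 4 7 1 5)(3 11 8 10 14 12 16)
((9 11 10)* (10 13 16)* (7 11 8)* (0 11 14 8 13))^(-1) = (0 11)(7 8 14)(9 10 16 13)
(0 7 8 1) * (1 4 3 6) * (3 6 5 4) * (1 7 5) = (0 5 4 6 7 8 3 1) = [5, 0, 2, 1, 6, 4, 7, 8, 3]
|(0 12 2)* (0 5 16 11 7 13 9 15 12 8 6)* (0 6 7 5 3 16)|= |(0 8 7 13 9 15 12 2 3 16 11 5)|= 12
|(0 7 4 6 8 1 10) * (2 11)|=14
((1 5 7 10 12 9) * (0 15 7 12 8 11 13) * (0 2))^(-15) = (0 15 7 10 8 11 13 2)(1 5 12 9)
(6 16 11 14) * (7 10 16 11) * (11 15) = [0, 1, 2, 3, 4, 5, 15, 10, 8, 9, 16, 14, 12, 13, 6, 11, 7] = (6 15 11 14)(7 10 16)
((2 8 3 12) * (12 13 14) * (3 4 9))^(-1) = (2 12 14 13 3 9 4 8) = ((2 8 4 9 3 13 14 12))^(-1)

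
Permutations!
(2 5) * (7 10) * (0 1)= (0 1)(2 5)(7 10)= [1, 0, 5, 3, 4, 2, 6, 10, 8, 9, 7]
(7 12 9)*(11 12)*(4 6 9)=(4 6 9 7 11 12)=[0, 1, 2, 3, 6, 5, 9, 11, 8, 7, 10, 12, 4]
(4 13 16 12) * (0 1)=(0 1)(4 13 16 12)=[1, 0, 2, 3, 13, 5, 6, 7, 8, 9, 10, 11, 4, 16, 14, 15, 12]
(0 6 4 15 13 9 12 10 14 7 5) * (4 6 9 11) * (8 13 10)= (0 9 12 8 13 11 4 15 10 14 7 5)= [9, 1, 2, 3, 15, 0, 6, 5, 13, 12, 14, 4, 8, 11, 7, 10]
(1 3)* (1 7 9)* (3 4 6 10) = (1 4 6 10 3 7 9) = [0, 4, 2, 7, 6, 5, 10, 9, 8, 1, 3]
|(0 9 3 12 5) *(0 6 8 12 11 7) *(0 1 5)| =|(0 9 3 11 7 1 5 6 8 12)| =10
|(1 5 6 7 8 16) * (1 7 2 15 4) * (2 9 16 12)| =|(1 5 6 9 16 7 8 12 2 15 4)| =11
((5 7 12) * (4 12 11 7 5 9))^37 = (4 12 9)(7 11)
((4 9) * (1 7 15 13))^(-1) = (1 13 15 7)(4 9)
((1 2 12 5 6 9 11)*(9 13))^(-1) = ((1 2 12 5 6 13 9 11))^(-1) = (1 11 9 13 6 5 12 2)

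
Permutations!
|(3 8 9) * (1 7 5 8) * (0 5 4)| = 8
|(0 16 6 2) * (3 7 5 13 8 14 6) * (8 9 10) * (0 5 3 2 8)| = 42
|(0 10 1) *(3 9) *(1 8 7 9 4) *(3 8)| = |(0 10 3 4 1)(7 9 8)| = 15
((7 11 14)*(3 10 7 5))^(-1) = ((3 10 7 11 14 5))^(-1) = (3 5 14 11 7 10)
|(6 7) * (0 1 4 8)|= 4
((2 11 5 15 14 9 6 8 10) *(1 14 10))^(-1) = ((1 14 9 6 8)(2 11 5 15 10))^(-1) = (1 8 6 9 14)(2 10 15 5 11)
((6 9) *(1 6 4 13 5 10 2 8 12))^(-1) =((1 6 9 4 13 5 10 2 8 12))^(-1) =(1 12 8 2 10 5 13 4 9 6)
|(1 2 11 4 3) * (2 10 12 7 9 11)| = |(1 10 12 7 9 11 4 3)| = 8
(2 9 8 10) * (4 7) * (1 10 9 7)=[0, 10, 7, 3, 1, 5, 6, 4, 9, 8, 2]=(1 10 2 7 4)(8 9)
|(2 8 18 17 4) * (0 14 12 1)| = 20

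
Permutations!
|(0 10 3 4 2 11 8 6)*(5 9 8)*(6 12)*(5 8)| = 18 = |(0 10 3 4 2 11 8 12 6)(5 9)|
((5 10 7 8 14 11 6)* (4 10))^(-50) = ((4 10 7 8 14 11 6 5))^(-50) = (4 6 14 7)(5 11 8 10)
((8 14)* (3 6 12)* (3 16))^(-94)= (3 12)(6 16)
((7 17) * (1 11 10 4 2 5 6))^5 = ((1 11 10 4 2 5 6)(7 17))^5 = (1 5 4 11 6 2 10)(7 17)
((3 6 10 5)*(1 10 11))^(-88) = (1 5 6)(3 11 10)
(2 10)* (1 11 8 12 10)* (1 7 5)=(1 11 8 12 10 2 7 5)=[0, 11, 7, 3, 4, 1, 6, 5, 12, 9, 2, 8, 10]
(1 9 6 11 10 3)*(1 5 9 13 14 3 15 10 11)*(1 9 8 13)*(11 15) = [0, 1, 2, 5, 4, 8, 9, 7, 13, 6, 11, 15, 12, 14, 3, 10] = (3 5 8 13 14)(6 9)(10 11 15)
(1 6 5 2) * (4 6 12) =(1 12 4 6 5 2) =[0, 12, 1, 3, 6, 2, 5, 7, 8, 9, 10, 11, 4]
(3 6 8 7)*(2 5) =(2 5)(3 6 8 7) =[0, 1, 5, 6, 4, 2, 8, 3, 7]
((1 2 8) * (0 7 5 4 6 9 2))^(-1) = ((0 7 5 4 6 9 2 8 1))^(-1) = (0 1 8 2 9 6 4 5 7)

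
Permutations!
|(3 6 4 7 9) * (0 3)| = 6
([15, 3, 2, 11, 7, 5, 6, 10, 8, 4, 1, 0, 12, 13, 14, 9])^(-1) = (0 11 3 1 10 7 4 9 15)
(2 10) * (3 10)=(2 3 10)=[0, 1, 3, 10, 4, 5, 6, 7, 8, 9, 2]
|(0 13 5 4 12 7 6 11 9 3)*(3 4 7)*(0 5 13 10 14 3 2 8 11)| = |(0 10 14 3 5 7 6)(2 8 11 9 4 12)| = 42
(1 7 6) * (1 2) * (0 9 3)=(0 9 3)(1 7 6 2)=[9, 7, 1, 0, 4, 5, 2, 6, 8, 3]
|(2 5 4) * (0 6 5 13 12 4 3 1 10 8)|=28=|(0 6 5 3 1 10 8)(2 13 12 4)|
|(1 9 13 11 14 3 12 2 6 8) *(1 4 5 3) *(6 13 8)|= 11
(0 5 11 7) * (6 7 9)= (0 5 11 9 6 7)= [5, 1, 2, 3, 4, 11, 7, 0, 8, 6, 10, 9]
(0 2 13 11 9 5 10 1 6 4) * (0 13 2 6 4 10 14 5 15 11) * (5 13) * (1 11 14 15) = (0 6 10 11 9 1 4 5 15 14 13) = [6, 4, 2, 3, 5, 15, 10, 7, 8, 1, 11, 9, 12, 0, 13, 14]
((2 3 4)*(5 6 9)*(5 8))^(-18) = ((2 3 4)(5 6 9 8))^(-18) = (5 9)(6 8)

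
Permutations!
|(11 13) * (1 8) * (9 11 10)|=4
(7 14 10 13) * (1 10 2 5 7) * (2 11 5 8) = (1 10 13)(2 8)(5 7 14 11) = [0, 10, 8, 3, 4, 7, 6, 14, 2, 9, 13, 5, 12, 1, 11]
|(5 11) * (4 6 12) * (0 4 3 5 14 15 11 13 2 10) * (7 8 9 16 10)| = |(0 4 6 12 3 5 13 2 7 8 9 16 10)(11 14 15)| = 39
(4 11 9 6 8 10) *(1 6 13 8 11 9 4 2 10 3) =(1 6 11 4 9 13 8 3)(2 10) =[0, 6, 10, 1, 9, 5, 11, 7, 3, 13, 2, 4, 12, 8]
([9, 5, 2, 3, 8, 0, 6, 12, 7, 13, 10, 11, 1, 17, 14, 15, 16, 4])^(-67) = [17, 9, 2, 3, 12, 13, 6, 5, 1, 4, 10, 11, 0, 8, 14, 15, 16, 7]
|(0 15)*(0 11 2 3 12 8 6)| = |(0 15 11 2 3 12 8 6)| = 8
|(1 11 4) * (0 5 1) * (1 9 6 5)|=|(0 1 11 4)(5 9 6)|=12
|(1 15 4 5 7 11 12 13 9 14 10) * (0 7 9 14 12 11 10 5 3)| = |(0 7 10 1 15 4 3)(5 9 12 13 14)| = 35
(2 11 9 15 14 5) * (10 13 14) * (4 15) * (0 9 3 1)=[9, 0, 11, 1, 15, 2, 6, 7, 8, 4, 13, 3, 12, 14, 5, 10]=(0 9 4 15 10 13 14 5 2 11 3 1)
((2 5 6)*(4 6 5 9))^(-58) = (2 4)(6 9)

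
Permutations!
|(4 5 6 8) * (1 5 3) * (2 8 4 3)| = 7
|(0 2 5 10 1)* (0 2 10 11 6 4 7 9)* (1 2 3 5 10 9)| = |(0 9)(1 3 5 11 6 4 7)(2 10)| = 14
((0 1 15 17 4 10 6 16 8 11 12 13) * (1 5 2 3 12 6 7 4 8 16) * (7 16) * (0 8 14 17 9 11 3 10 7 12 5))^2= (17)(1 9 6 15 11)(2 16 13 3)(5 10 12 8)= ((1 15 9 11 6)(2 10 16 12 13 8 3 5)(4 7)(14 17))^2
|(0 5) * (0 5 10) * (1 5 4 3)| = 4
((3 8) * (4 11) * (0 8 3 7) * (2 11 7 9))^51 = ((0 8 9 2 11 4 7))^51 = (0 9 11 7 8 2 4)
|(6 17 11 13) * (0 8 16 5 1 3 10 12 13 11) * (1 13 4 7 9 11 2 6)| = 16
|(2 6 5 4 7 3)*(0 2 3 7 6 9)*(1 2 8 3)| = 6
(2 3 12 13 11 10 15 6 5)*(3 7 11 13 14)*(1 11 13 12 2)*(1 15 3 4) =[0, 11, 7, 2, 1, 15, 5, 13, 8, 9, 3, 10, 14, 12, 4, 6] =(1 11 10 3 2 7 13 12 14 4)(5 15 6)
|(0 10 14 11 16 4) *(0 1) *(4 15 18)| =|(0 10 14 11 16 15 18 4 1)| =9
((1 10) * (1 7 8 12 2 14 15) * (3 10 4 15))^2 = (1 15 4)(2 3 7 12 14 10 8)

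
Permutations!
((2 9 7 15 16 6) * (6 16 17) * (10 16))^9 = ((2 9 7 15 17 6)(10 16))^9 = (2 15)(6 7)(9 17)(10 16)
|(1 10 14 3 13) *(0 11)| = |(0 11)(1 10 14 3 13)| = 10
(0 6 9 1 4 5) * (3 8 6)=[3, 4, 2, 8, 5, 0, 9, 7, 6, 1]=(0 3 8 6 9 1 4 5)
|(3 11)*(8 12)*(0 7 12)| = 4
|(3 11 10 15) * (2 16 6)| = 12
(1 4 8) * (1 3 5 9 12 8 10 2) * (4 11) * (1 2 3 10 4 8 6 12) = (1 11 8 10 3 5 9)(6 12) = [0, 11, 2, 5, 4, 9, 12, 7, 10, 1, 3, 8, 6]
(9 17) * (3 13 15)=[0, 1, 2, 13, 4, 5, 6, 7, 8, 17, 10, 11, 12, 15, 14, 3, 16, 9]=(3 13 15)(9 17)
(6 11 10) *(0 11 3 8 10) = (0 11)(3 8 10 6) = [11, 1, 2, 8, 4, 5, 3, 7, 10, 9, 6, 0]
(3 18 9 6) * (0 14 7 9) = [14, 1, 2, 18, 4, 5, 3, 9, 8, 6, 10, 11, 12, 13, 7, 15, 16, 17, 0] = (0 14 7 9 6 3 18)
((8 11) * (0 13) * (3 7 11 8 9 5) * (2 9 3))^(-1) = (0 13)(2 5 9)(3 11 7)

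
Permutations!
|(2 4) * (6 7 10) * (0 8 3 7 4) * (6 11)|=9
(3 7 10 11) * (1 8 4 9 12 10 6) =[0, 8, 2, 7, 9, 5, 1, 6, 4, 12, 11, 3, 10] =(1 8 4 9 12 10 11 3 7 6)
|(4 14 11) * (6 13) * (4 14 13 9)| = 4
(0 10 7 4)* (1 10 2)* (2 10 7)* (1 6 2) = (0 10 1 7 4)(2 6) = [10, 7, 6, 3, 0, 5, 2, 4, 8, 9, 1]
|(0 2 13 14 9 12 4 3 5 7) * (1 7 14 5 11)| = 12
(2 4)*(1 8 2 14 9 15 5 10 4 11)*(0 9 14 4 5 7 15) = (0 9)(1 8 2 11)(5 10)(7 15) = [9, 8, 11, 3, 4, 10, 6, 15, 2, 0, 5, 1, 12, 13, 14, 7]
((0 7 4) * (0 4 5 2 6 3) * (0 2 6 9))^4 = (0 3 7 2 5 9 6)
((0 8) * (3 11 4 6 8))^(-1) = (0 8 6 4 11 3)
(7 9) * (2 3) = [0, 1, 3, 2, 4, 5, 6, 9, 8, 7] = (2 3)(7 9)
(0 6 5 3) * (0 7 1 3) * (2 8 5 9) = (0 6 9 2 8 5)(1 3 7) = [6, 3, 8, 7, 4, 0, 9, 1, 5, 2]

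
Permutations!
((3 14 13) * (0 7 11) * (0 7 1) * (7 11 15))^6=(15)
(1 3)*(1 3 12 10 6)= (1 12 10 6)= [0, 12, 2, 3, 4, 5, 1, 7, 8, 9, 6, 11, 10]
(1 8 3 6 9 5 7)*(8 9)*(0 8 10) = (0 8 3 6 10)(1 9 5 7) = [8, 9, 2, 6, 4, 7, 10, 1, 3, 5, 0]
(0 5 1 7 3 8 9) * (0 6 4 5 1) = (0 1 7 3 8 9 6 4 5) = [1, 7, 2, 8, 5, 0, 4, 3, 9, 6]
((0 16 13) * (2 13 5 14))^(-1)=((0 16 5 14 2 13))^(-1)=(0 13 2 14 5 16)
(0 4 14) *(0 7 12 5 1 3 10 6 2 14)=(0 4)(1 3 10 6 2 14 7 12 5)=[4, 3, 14, 10, 0, 1, 2, 12, 8, 9, 6, 11, 5, 13, 7]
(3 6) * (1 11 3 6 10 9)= [0, 11, 2, 10, 4, 5, 6, 7, 8, 1, 9, 3]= (1 11 3 10 9)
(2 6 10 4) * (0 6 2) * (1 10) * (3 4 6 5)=(0 5 3 4)(1 10 6)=[5, 10, 2, 4, 0, 3, 1, 7, 8, 9, 6]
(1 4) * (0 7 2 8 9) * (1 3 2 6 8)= (0 7 6 8 9)(1 4 3 2)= [7, 4, 1, 2, 3, 5, 8, 6, 9, 0]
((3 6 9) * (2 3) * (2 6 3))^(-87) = (6 9) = ((6 9))^(-87)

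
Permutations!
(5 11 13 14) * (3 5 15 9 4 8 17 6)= [0, 1, 2, 5, 8, 11, 3, 7, 17, 4, 10, 13, 12, 14, 15, 9, 16, 6]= (3 5 11 13 14 15 9 4 8 17 6)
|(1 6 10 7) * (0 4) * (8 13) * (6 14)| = 10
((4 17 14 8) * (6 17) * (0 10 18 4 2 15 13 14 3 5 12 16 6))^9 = (0 10 18 4)(2 8 14 13 15)(3 16)(5 6)(12 17)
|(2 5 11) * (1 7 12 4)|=12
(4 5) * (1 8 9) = (1 8 9)(4 5) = [0, 8, 2, 3, 5, 4, 6, 7, 9, 1]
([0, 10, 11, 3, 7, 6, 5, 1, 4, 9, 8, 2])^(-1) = (1 7 4 8 10)(2 11)(5 6)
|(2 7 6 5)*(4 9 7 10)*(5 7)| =10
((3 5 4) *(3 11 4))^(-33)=(3 5)(4 11)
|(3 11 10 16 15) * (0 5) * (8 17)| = |(0 5)(3 11 10 16 15)(8 17)| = 10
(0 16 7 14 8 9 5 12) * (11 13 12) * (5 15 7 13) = (0 16 13 12)(5 11)(7 14 8 9 15) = [16, 1, 2, 3, 4, 11, 6, 14, 9, 15, 10, 5, 0, 12, 8, 7, 13]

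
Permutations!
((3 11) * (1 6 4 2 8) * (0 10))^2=(11)(1 4 8 6 2)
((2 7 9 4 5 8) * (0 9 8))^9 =((0 9 4 5)(2 7 8))^9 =(0 9 4 5)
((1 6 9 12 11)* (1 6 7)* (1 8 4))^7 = ((1 7 8 4)(6 9 12 11))^7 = (1 4 8 7)(6 11 12 9)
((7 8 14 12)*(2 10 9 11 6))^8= ((2 10 9 11 6)(7 8 14 12))^8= (14)(2 11 10 6 9)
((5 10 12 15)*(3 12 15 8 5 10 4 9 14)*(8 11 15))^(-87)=(3 15 5 14 11 8 9 12 10 4)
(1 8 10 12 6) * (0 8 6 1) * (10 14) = [8, 6, 2, 3, 4, 5, 0, 7, 14, 9, 12, 11, 1, 13, 10] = (0 8 14 10 12 1 6)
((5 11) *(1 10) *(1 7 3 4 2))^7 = (1 10 7 3 4 2)(5 11)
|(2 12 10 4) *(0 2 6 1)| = |(0 2 12 10 4 6 1)| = 7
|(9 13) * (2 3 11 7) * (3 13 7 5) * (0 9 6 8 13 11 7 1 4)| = 60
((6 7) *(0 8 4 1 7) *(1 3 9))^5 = (0 1 4 6 9 8 7 3)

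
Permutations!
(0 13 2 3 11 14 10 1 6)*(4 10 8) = (0 13 2 3 11 14 8 4 10 1 6) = [13, 6, 3, 11, 10, 5, 0, 7, 4, 9, 1, 14, 12, 2, 8]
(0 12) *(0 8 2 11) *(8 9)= (0 12 9 8 2 11)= [12, 1, 11, 3, 4, 5, 6, 7, 2, 8, 10, 0, 9]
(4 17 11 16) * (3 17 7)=(3 17 11 16 4 7)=[0, 1, 2, 17, 7, 5, 6, 3, 8, 9, 10, 16, 12, 13, 14, 15, 4, 11]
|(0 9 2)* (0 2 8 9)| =|(8 9)| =2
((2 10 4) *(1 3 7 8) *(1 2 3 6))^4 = (2 7 4)(3 10 8) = ((1 6)(2 10 4 3 7 8))^4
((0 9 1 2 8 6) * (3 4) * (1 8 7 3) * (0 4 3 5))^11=((0 9 8 6 4 1 2 7 5))^11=(0 8 4 2 5 9 6 1 7)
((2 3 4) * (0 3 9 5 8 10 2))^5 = (10)(0 4 3)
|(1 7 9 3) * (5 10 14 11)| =4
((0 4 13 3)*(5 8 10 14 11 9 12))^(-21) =(14)(0 3 13 4)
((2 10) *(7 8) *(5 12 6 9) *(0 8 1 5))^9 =((0 8 7 1 5 12 6 9)(2 10))^9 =(0 8 7 1 5 12 6 9)(2 10)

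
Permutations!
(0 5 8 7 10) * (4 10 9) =[5, 1, 2, 3, 10, 8, 6, 9, 7, 4, 0] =(0 5 8 7 9 4 10)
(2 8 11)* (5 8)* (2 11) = (11)(2 5 8) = [0, 1, 5, 3, 4, 8, 6, 7, 2, 9, 10, 11]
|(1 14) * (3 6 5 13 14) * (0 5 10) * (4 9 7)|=24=|(0 5 13 14 1 3 6 10)(4 9 7)|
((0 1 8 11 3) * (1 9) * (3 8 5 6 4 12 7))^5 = (0 4 9 12 1 7 5 3 6)(8 11)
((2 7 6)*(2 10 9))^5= (10)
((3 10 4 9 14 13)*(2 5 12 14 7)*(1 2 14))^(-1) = (1 12 5 2)(3 13 14 7 9 4 10)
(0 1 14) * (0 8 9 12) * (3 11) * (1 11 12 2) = (0 11 3 12)(1 14 8 9 2) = [11, 14, 1, 12, 4, 5, 6, 7, 9, 2, 10, 3, 0, 13, 8]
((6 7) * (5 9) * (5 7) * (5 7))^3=(5 9)(6 7)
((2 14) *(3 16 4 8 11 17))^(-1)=(2 14)(3 17 11 8 4 16)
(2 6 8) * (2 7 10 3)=(2 6 8 7 10 3)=[0, 1, 6, 2, 4, 5, 8, 10, 7, 9, 3]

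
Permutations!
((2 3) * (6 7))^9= (2 3)(6 7)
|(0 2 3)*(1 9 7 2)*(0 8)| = 7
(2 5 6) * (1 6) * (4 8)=[0, 6, 5, 3, 8, 1, 2, 7, 4]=(1 6 2 5)(4 8)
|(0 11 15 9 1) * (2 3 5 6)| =|(0 11 15 9 1)(2 3 5 6)| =20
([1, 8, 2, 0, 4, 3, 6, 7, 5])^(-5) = (8)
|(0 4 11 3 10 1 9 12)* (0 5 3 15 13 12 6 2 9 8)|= |(0 4 11 15 13 12 5 3 10 1 8)(2 9 6)|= 33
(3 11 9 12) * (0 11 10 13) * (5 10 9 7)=(0 11 7 5 10 13)(3 9 12)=[11, 1, 2, 9, 4, 10, 6, 5, 8, 12, 13, 7, 3, 0]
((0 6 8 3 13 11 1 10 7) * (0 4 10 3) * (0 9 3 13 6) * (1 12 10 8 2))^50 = (1 11 10 4 9 6)(2 13 12 7 8 3) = ((1 13 11 12 10 7 4 8 9 3 6 2))^50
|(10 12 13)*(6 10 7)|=5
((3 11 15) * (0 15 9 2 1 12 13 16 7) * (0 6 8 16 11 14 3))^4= ((0 15)(1 12 13 11 9 2)(3 14)(6 8 16 7))^4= (16)(1 9 13)(2 11 12)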